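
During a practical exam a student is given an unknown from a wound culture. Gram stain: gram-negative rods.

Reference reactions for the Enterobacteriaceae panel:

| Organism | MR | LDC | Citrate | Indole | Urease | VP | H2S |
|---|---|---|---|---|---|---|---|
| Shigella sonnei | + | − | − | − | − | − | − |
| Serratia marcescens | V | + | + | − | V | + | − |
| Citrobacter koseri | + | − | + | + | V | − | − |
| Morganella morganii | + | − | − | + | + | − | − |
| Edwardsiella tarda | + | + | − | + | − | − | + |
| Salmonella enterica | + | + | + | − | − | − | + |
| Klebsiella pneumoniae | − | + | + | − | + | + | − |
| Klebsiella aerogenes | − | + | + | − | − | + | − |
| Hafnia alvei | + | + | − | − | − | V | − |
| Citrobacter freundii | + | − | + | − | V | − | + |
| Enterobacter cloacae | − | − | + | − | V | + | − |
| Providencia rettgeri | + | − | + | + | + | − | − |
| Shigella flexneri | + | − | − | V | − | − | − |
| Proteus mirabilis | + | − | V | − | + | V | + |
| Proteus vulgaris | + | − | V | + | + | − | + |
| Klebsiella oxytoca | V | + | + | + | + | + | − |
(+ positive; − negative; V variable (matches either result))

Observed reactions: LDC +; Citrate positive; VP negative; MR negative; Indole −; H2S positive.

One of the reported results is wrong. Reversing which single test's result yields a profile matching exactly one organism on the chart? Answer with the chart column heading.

As reported, no row in the chart matches all 6 reactions.
Reversing VP → still no organism matches.
Reversing Citrate → still no organism matches.
Reversing MR (to +) → unique match: Salmonella enterica.
Reversing LDC → still no organism matches.
Reversing H2S → still no organism matches.
Reversing Indole → still no organism matches.

MR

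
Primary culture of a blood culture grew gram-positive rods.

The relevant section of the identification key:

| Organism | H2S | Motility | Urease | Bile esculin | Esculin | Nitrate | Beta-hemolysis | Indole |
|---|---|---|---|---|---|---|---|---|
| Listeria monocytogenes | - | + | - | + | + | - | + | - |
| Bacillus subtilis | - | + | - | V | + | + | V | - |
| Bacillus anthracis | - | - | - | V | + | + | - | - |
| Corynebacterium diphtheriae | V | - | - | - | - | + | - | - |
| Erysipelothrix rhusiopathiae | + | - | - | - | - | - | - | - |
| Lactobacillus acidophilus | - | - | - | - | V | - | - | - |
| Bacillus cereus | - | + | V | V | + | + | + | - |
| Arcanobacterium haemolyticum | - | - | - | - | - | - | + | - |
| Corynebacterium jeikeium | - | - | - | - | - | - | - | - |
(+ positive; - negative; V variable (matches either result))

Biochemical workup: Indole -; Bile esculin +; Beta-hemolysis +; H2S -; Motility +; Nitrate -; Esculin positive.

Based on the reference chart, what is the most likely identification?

Listeria monocytogenes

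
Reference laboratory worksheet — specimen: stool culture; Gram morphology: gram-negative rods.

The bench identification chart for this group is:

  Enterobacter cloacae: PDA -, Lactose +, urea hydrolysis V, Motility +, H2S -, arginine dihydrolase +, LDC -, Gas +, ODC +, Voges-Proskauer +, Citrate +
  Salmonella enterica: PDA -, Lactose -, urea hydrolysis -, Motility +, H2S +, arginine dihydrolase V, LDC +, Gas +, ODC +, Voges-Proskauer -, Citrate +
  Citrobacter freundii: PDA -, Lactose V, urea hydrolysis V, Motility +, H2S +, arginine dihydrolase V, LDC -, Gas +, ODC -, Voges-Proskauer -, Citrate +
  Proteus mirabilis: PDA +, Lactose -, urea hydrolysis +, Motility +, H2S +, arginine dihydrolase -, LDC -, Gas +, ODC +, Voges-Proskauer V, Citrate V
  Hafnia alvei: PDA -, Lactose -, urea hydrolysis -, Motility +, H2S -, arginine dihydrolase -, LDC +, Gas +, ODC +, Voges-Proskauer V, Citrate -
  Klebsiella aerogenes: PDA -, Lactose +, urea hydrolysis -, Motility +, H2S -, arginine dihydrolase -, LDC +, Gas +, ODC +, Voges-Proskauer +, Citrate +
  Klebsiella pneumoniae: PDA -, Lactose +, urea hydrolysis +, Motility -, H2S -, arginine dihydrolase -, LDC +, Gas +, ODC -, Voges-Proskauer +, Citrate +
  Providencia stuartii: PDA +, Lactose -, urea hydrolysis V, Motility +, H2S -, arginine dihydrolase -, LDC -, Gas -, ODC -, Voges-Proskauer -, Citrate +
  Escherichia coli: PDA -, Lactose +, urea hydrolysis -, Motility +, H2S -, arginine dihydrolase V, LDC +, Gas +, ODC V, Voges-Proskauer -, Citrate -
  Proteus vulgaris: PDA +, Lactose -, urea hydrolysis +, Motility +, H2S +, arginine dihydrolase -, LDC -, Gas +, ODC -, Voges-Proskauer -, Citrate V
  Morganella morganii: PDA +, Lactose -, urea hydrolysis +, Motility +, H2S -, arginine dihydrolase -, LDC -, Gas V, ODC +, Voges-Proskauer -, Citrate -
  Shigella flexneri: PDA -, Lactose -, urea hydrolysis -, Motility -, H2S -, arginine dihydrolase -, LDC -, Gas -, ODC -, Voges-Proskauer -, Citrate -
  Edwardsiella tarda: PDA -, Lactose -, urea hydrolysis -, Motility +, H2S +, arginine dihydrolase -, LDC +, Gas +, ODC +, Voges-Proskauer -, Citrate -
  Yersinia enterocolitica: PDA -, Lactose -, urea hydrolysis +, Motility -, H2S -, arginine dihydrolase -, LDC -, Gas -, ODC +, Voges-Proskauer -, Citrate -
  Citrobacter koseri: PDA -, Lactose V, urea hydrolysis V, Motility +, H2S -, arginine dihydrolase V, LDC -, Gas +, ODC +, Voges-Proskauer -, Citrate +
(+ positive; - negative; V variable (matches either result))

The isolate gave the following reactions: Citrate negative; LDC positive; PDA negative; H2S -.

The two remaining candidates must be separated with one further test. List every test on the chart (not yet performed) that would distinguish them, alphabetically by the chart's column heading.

Lactose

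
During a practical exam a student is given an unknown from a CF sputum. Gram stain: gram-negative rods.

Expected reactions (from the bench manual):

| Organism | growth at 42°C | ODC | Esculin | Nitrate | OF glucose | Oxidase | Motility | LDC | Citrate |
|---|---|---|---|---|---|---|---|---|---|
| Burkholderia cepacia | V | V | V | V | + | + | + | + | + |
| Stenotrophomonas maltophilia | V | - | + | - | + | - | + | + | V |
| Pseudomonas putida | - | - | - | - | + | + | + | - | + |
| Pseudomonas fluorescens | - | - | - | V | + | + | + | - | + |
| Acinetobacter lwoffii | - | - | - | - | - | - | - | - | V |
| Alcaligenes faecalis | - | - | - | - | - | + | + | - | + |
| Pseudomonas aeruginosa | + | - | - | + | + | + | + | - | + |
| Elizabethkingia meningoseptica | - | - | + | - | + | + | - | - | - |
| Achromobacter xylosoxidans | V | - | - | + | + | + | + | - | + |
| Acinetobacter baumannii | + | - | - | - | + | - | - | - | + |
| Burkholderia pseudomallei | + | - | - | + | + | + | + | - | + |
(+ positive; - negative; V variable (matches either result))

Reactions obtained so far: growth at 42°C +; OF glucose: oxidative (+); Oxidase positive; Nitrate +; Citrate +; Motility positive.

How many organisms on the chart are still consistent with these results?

Citrate +: excludes Elizabethkingia meningoseptica — 10 left.
Nitrate +: excludes 5 organisms — 5 left.
Motility +: all 5 remaining candidates are consistent.
OF glucose +: all 5 remaining candidates are consistent.
Oxidase +: all 5 remaining candidates are consistent.
growth at 42°C +: excludes Pseudomonas fluorescens — 4 left.
Still consistent: Achromobacter xylosoxidans, Burkholderia cepacia, Burkholderia pseudomallei, Pseudomonas aeruginosa.

4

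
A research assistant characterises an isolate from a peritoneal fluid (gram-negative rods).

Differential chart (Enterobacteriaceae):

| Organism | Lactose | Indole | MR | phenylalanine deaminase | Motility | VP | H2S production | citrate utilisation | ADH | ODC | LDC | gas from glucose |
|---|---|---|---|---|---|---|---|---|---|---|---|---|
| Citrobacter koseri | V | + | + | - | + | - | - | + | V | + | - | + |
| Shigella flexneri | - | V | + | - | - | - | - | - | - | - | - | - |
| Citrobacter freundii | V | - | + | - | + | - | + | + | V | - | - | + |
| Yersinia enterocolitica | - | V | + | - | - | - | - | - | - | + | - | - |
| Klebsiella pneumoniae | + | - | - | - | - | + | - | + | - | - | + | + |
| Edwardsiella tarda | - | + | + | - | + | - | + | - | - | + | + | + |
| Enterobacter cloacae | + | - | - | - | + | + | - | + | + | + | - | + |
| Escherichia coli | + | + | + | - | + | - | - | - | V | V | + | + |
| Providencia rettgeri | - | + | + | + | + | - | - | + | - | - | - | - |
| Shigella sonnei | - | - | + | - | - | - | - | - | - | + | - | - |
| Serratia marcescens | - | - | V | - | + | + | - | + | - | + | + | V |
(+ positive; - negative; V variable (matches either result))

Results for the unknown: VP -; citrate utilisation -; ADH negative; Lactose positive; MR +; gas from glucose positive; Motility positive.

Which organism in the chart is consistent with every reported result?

Lactose +: excludes 6 organisms — 5 left.
MR +: excludes Klebsiella pneumoniae, Enterobacter cloacae — 3 left.
citrate utilisation -: excludes Citrobacter koseri, Citrobacter freundii — 1 left.
ADH -: the one remaining candidate is consistent.
Motility +: the one remaining candidate is consistent.
gas from glucose +: the one remaining candidate is consistent.
VP -: the one remaining candidate is consistent.

Escherichia coli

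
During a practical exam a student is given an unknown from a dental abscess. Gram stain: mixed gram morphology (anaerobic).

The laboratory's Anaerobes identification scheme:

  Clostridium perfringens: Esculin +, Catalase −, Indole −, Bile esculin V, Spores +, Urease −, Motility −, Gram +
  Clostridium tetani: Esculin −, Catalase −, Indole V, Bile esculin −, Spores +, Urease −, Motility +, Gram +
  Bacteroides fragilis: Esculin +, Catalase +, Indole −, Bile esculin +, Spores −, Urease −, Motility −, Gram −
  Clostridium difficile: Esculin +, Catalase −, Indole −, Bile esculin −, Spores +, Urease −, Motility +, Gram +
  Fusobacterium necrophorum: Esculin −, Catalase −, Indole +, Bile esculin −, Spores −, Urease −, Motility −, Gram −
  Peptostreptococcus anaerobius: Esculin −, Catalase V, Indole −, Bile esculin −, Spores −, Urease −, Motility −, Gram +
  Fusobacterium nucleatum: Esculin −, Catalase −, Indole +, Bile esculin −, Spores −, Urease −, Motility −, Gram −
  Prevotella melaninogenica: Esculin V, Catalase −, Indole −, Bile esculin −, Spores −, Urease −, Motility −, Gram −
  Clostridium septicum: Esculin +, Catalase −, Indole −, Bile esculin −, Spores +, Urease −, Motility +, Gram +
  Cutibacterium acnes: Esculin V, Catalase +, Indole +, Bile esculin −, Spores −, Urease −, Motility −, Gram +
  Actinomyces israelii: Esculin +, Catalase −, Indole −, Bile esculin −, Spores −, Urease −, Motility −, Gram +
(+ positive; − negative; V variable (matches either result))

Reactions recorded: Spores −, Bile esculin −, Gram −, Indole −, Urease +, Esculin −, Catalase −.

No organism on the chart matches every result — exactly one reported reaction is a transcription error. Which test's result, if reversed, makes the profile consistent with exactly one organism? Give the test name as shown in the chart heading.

Urease

As reported, no row in the chart matches all 7 reactions.
Reversing Indole → still no organism matches.
Reversing Esculin → still no organism matches.
Reversing Urease (to −) → unique match: Prevotella melaninogenica.
Reversing Gram → still no organism matches.
Reversing Bile esculin → still no organism matches.
Reversing Catalase → still no organism matches.
Reversing Spores → still no organism matches.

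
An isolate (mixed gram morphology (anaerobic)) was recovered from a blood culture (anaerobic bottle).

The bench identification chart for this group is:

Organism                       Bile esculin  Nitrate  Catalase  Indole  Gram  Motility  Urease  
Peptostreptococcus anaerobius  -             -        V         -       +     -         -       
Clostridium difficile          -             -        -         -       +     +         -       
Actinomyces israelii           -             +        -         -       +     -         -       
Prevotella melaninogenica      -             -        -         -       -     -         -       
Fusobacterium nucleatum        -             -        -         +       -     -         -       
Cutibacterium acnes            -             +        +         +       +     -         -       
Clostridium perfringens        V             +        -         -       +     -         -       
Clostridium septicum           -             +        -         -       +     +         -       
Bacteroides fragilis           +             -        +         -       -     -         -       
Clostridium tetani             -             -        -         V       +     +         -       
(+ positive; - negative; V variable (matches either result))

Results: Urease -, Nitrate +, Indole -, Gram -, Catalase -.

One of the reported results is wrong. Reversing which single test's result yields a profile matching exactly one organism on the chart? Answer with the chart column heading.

Nitrate

As reported, no row in the chart matches all 5 reactions.
Reversing Catalase → still no organism matches.
Reversing Urease → still no organism matches.
Reversing Nitrate (to -) → unique match: Prevotella melaninogenica.
Reversing Indole → still no organism matches.
Reversing Gram → 3 organisms match (not unique).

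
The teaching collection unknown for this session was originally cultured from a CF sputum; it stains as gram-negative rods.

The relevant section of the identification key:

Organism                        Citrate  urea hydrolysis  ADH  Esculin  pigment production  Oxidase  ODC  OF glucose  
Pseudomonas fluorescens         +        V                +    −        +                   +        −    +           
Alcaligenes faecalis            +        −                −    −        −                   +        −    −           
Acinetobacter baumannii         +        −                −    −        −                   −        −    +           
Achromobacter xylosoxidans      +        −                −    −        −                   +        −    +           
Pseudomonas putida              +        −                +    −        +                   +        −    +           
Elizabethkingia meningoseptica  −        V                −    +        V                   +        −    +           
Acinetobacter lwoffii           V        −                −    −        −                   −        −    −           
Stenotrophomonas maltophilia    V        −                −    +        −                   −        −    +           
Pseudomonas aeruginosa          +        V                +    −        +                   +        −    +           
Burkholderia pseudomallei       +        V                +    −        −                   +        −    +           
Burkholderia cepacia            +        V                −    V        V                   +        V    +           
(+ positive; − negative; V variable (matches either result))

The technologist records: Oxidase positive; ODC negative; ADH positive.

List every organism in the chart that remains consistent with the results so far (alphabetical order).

Burkholderia pseudomallei, Pseudomonas aeruginosa, Pseudomonas fluorescens, Pseudomonas putida

ADH +: excludes 7 organisms — 4 left.
Oxidase +: all 4 remaining candidates are consistent.
ODC −: all 4 remaining candidates are consistent.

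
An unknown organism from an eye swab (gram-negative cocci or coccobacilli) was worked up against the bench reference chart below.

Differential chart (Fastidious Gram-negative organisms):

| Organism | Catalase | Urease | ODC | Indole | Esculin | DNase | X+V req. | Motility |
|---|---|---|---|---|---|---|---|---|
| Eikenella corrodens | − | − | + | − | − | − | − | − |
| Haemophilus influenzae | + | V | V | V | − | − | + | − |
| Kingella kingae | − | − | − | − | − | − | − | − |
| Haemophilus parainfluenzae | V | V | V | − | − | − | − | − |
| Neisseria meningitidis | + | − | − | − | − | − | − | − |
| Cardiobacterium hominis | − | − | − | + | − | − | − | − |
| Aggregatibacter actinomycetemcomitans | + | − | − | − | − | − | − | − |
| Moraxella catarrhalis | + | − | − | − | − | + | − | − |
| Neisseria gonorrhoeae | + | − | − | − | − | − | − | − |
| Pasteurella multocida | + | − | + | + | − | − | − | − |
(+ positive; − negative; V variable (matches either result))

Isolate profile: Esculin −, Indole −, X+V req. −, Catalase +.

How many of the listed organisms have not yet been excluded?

5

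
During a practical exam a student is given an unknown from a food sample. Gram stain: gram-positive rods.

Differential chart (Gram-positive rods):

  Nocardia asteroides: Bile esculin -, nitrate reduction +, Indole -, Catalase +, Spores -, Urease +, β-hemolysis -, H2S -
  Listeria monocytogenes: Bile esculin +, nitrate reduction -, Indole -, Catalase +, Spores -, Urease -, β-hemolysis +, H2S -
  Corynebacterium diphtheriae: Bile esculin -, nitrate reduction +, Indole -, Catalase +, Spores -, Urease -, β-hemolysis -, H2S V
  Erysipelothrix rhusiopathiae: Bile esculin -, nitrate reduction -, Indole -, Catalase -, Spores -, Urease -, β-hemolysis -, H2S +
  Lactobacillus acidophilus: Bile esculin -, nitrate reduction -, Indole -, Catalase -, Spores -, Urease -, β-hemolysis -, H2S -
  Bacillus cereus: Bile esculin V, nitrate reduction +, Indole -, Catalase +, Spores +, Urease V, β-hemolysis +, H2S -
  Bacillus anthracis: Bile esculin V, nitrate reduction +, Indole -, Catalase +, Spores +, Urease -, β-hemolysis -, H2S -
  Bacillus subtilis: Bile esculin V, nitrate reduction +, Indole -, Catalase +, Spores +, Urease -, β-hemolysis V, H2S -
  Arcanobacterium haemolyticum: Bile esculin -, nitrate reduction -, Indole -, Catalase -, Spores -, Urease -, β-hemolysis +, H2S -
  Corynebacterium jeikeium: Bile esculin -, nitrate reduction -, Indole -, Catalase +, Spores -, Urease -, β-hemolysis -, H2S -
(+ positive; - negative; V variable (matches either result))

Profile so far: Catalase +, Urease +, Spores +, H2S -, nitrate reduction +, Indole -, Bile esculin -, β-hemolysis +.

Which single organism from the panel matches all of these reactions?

H2S -: excludes Erysipelothrix rhusiopathiae — 9 left.
Urease +: excludes 7 organisms — 2 left.
β-hemolysis +: excludes Nocardia asteroides — 1 left.
Spores +: the one remaining candidate is consistent.
nitrate reduction +: the one remaining candidate is consistent.
Bile esculin -: the one remaining candidate is consistent.
Catalase +: the one remaining candidate is consistent.
Indole -: the one remaining candidate is consistent.

Bacillus cereus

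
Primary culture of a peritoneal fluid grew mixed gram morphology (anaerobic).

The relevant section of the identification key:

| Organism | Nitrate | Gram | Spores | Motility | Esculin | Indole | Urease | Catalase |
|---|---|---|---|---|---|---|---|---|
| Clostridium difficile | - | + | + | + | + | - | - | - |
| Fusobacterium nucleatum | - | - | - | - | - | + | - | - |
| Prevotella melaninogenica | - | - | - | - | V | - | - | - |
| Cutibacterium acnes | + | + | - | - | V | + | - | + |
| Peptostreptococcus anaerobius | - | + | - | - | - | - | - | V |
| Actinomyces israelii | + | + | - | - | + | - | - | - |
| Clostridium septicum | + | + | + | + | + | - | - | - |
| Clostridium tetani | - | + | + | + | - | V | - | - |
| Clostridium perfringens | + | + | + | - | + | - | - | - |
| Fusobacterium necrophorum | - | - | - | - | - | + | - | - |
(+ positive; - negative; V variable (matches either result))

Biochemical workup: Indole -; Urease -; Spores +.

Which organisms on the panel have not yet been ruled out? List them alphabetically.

Clostridium difficile, Clostridium perfringens, Clostridium septicum, Clostridium tetani

Indole -: excludes Fusobacterium nucleatum, Cutibacterium acnes, Fusobacterium necrophorum — 7 left.
Spores +: excludes Prevotella melaninogenica, Peptostreptococcus anaerobius, Actinomyces israelii — 4 left.
Urease -: all 4 remaining candidates are consistent.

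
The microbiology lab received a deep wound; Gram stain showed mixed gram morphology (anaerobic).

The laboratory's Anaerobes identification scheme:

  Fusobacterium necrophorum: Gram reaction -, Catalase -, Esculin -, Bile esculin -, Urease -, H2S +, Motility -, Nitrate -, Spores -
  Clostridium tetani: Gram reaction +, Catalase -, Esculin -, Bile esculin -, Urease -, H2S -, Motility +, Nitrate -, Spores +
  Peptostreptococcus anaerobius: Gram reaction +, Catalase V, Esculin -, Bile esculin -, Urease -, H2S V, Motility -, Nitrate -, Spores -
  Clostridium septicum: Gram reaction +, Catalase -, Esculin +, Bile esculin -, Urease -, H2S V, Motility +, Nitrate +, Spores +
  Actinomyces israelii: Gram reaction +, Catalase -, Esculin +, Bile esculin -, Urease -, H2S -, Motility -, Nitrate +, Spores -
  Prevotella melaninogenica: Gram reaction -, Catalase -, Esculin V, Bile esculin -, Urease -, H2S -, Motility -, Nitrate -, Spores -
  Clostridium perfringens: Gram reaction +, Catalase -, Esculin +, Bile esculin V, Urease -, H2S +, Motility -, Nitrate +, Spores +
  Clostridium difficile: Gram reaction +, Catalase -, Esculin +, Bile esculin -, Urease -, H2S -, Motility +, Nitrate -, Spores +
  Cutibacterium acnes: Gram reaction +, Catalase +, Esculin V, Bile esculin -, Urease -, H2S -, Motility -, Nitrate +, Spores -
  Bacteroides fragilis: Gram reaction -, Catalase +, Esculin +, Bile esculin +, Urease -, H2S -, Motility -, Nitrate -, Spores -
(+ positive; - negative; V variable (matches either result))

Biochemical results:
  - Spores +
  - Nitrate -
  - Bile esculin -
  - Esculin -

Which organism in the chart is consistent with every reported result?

Clostridium tetani

Nitrate -: excludes Clostridium septicum, Actinomyces israelii, Clostridium perfringens, Cutibacterium acnes — 6 left.
Spores +: excludes Fusobacterium necrophorum, Peptostreptococcus anaerobius, Prevotella melaninogenica, Bacteroides fragilis — 2 left.
Esculin -: excludes Clostridium difficile — 1 left.
Bile esculin -: the one remaining candidate is consistent.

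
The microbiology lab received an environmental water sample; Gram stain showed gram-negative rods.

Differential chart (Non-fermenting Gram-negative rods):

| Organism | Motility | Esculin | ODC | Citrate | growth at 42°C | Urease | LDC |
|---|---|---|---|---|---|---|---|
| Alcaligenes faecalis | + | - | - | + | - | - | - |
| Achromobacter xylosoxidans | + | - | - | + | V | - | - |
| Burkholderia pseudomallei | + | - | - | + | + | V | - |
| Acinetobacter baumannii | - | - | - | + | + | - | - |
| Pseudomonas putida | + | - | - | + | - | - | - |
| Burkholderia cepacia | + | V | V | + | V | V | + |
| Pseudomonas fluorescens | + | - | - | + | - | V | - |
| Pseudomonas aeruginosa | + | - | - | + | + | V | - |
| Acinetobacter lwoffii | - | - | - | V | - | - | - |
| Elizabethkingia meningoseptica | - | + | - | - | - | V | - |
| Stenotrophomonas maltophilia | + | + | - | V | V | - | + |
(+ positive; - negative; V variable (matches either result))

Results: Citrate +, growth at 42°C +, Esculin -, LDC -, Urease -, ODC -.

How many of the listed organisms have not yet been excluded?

4

Citrate +: excludes Elizabethkingia meningoseptica — 10 left.
LDC -: excludes Burkholderia cepacia, Stenotrophomonas maltophilia — 8 left.
ODC -: all 8 remaining candidates are consistent.
Urease -: all 8 remaining candidates are consistent.
Esculin -: all 8 remaining candidates are consistent.
growth at 42°C +: excludes Alcaligenes faecalis, Pseudomonas putida, Pseudomonas fluorescens, Acinetobacter lwoffii — 4 left.
Still consistent: Achromobacter xylosoxidans, Acinetobacter baumannii, Burkholderia pseudomallei, Pseudomonas aeruginosa.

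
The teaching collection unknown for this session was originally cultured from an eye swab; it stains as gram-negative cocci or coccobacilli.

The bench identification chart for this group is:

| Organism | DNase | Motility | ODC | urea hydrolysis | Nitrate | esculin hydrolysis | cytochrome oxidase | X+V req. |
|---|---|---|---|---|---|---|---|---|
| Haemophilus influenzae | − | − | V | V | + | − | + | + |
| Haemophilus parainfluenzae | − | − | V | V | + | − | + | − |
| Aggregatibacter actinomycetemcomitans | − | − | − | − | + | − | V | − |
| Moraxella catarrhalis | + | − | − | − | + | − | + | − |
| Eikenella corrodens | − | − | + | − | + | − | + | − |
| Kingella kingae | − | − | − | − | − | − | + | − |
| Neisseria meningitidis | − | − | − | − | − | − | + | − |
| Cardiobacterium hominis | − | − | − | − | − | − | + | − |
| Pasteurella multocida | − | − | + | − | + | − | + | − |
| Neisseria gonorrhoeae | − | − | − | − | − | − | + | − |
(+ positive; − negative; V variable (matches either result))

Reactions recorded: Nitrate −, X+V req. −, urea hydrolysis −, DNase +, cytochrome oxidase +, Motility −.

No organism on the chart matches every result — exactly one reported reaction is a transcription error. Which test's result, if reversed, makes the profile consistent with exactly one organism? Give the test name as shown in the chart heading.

Nitrate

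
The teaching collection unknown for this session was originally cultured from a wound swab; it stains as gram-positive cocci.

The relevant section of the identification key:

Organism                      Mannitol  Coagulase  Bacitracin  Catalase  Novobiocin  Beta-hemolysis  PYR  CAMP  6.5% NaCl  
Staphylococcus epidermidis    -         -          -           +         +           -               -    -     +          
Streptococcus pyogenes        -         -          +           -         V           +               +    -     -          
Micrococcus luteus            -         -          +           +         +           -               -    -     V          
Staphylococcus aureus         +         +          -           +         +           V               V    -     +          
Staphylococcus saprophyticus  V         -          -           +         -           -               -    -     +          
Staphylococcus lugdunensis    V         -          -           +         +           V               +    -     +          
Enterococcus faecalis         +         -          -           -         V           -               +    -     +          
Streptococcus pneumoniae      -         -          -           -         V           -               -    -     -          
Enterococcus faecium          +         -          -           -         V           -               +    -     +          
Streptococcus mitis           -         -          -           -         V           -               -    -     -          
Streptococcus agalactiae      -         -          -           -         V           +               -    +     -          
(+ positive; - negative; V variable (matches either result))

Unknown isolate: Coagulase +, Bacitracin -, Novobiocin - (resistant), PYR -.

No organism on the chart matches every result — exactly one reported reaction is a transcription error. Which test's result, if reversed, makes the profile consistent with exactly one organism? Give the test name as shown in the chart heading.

Novobiocin

As reported, no row in the chart matches all 4 reactions.
Reversing Coagulase → 4 organisms match (not unique).
Reversing Novobiocin (to +) → unique match: Staphylococcus aureus.
Reversing PYR → still no organism matches.
Reversing Bacitracin → still no organism matches.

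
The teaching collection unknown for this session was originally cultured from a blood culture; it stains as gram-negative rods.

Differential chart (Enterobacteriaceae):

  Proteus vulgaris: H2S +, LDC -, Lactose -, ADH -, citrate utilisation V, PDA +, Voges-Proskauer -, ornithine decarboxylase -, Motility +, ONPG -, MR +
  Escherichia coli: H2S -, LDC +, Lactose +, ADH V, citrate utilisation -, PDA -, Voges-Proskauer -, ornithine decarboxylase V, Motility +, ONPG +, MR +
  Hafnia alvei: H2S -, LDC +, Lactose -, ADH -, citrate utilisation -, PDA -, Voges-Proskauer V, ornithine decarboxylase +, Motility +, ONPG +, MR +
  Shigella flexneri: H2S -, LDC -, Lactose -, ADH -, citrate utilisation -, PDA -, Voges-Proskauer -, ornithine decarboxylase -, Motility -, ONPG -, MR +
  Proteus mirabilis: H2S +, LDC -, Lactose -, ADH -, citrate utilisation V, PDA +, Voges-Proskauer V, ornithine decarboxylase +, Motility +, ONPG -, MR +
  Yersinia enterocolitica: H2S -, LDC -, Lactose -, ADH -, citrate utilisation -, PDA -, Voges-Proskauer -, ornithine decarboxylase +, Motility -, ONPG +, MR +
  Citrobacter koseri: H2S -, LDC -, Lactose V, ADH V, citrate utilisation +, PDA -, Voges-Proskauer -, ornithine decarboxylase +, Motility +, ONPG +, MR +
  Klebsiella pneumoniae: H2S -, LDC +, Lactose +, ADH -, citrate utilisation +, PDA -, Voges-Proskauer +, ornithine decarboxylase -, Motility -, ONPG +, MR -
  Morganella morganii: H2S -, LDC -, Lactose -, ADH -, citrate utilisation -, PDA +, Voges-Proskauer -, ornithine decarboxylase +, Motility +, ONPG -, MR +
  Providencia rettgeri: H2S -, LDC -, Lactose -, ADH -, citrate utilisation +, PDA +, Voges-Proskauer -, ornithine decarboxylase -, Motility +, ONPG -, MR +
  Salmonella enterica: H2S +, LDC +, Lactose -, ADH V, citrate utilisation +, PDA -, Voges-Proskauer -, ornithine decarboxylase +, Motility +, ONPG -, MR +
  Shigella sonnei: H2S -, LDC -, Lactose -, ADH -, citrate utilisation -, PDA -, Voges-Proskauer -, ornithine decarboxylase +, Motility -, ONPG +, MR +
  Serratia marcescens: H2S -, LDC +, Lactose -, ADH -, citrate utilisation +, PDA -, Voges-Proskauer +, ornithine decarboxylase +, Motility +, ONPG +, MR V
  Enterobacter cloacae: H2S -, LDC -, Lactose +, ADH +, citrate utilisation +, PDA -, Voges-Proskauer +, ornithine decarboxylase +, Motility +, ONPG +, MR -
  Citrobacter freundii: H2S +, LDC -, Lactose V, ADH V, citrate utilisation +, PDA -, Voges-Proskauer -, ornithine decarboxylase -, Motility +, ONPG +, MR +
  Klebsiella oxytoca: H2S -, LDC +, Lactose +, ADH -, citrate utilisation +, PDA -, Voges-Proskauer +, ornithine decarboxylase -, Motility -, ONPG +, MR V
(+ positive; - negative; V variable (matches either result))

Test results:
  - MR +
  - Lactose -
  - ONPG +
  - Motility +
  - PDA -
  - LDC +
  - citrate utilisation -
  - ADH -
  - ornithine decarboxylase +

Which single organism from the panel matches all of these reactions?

Lactose -: excludes Escherichia coli, Klebsiella pneumoniae, Enterobacter cloacae, Klebsiella oxytoca — 12 left.
ADH -: all 12 remaining candidates are consistent.
Motility +: excludes Shigella flexneri, Yersinia enterocolitica, Shigella sonnei — 9 left.
PDA -: excludes Proteus vulgaris, Proteus mirabilis, Morganella morganii, Providencia rettgeri — 5 left.
ONPG +: excludes Salmonella enterica — 4 left.
citrate utilisation -: excludes Citrobacter koseri, Serratia marcescens, Citrobacter freundii — 1 left.
MR +: the one remaining candidate is consistent.
ornithine decarboxylase +: the one remaining candidate is consistent.
LDC +: the one remaining candidate is consistent.

Hafnia alvei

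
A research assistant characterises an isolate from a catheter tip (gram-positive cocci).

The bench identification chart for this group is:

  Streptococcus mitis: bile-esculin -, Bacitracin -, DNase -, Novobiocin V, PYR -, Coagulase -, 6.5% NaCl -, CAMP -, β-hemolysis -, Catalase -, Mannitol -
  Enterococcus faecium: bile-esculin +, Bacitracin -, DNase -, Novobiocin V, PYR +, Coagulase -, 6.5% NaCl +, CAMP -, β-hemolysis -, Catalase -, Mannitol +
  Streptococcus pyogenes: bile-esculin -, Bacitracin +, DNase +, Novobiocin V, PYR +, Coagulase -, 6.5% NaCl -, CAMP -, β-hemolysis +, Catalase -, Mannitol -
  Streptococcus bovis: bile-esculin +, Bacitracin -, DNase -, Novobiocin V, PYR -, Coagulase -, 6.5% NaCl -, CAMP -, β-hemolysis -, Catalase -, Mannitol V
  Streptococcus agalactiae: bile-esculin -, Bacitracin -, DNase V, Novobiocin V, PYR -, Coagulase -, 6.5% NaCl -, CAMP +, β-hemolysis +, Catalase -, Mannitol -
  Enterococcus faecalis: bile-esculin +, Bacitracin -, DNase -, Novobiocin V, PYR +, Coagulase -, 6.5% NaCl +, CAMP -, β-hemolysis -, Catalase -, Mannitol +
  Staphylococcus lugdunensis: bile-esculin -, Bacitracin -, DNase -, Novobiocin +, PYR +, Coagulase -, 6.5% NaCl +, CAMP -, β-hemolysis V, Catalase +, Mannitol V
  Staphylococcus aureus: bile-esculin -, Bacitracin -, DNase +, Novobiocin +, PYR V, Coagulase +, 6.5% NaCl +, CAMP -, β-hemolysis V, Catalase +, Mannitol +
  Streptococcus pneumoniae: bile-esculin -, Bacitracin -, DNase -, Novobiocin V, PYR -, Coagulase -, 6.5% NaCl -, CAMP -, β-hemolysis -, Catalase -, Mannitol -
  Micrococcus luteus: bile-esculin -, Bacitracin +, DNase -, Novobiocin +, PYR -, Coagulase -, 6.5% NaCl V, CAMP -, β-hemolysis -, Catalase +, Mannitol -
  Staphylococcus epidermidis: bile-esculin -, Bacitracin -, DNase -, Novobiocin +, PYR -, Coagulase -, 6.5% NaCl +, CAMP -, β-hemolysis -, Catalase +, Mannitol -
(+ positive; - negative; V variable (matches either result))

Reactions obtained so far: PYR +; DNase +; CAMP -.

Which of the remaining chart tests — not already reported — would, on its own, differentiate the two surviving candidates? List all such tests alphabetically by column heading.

6.5% NaCl, Bacitracin, Catalase, Coagulase, Mannitol

DNase +: excludes 8 organisms — 3 left.
PYR +: excludes Streptococcus agalactiae — 2 left.
CAMP -: all 2 remaining candidates are consistent.
Two candidates remain: Staphylococcus aureus and Streptococcus pyogenes.
  bile-esculin: - vs - — same for both, does not separate.
  Bacitracin: Staphylococcus aureus -, Streptococcus pyogenes + — discriminates.
  Novobiocin: + vs V — variable for at least one, does not separate.
  Coagulase: Staphylococcus aureus +, Streptococcus pyogenes - — discriminates.
  6.5% NaCl: Staphylococcus aureus +, Streptococcus pyogenes - — discriminates.
  β-hemolysis: V vs + — variable for at least one, does not separate.
  Catalase: Staphylococcus aureus +, Streptococcus pyogenes - — discriminates.
  Mannitol: Staphylococcus aureus +, Streptococcus pyogenes - — discriminates.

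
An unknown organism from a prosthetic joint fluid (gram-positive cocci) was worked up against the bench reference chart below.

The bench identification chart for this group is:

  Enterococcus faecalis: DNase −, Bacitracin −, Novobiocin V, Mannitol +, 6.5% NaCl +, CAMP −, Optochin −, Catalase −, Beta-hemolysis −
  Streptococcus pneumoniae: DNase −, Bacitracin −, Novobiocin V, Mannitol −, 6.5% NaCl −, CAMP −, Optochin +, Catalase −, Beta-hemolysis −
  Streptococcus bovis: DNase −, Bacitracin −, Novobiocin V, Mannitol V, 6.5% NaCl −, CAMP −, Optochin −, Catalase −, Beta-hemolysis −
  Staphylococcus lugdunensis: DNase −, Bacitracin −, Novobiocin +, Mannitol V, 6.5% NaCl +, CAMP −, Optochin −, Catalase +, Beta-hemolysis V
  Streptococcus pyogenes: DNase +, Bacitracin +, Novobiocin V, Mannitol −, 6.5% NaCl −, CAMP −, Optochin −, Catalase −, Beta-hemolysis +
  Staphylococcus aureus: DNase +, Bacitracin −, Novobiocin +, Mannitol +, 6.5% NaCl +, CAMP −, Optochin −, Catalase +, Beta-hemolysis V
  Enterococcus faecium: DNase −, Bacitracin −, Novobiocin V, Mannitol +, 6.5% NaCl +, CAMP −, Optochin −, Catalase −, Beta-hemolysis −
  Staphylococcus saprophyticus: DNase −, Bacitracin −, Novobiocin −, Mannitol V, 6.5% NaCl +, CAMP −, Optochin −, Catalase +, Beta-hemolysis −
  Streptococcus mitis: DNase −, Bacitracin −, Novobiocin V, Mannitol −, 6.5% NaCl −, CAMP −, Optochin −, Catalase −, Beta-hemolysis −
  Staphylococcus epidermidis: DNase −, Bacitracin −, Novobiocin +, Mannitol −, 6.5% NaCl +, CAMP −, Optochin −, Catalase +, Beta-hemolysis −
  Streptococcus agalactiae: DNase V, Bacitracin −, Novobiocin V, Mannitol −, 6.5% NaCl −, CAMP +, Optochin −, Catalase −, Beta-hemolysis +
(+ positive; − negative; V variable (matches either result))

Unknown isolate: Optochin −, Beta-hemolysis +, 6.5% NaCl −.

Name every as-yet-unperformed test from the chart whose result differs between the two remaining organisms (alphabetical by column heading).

Bacitracin, CAMP

Beta-hemolysis +: excludes 7 organisms — 4 left.
Optochin −: all 4 remaining candidates are consistent.
6.5% NaCl −: excludes Staphylococcus lugdunensis, Staphylococcus aureus — 2 left.
Two candidates remain: Streptococcus agalactiae and Streptococcus pyogenes.
  DNase: V vs + — variable for at least one, does not separate.
  Bacitracin: Streptococcus agalactiae −, Streptococcus pyogenes + — discriminates.
  Novobiocin: V vs V — variable for at least one, does not separate.
  Mannitol: − vs − — same for both, does not separate.
  CAMP: Streptococcus agalactiae +, Streptococcus pyogenes − — discriminates.
  Catalase: − vs − — same for both, does not separate.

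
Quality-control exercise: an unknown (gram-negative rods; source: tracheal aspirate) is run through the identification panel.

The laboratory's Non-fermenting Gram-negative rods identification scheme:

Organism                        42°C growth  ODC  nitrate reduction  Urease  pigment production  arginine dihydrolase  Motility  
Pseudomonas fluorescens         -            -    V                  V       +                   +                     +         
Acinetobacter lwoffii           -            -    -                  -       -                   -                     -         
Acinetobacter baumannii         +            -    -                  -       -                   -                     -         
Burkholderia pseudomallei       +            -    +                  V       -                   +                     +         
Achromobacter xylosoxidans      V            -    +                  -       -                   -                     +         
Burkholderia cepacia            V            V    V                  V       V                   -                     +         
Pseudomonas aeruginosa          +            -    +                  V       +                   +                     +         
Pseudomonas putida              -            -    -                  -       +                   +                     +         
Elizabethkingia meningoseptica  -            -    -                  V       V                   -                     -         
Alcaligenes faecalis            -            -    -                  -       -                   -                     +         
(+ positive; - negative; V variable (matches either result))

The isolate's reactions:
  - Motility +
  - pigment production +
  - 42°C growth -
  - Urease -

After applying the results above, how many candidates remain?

3

Motility +: excludes Acinetobacter lwoffii, Acinetobacter baumannii, Elizabethkingia meningoseptica — 7 left.
Urease -: all 7 remaining candidates are consistent.
pigment production +: excludes Burkholderia pseudomallei, Achromobacter xylosoxidans, Alcaligenes faecalis — 4 left.
42°C growth -: excludes Pseudomonas aeruginosa — 3 left.
Still consistent: Burkholderia cepacia, Pseudomonas fluorescens, Pseudomonas putida.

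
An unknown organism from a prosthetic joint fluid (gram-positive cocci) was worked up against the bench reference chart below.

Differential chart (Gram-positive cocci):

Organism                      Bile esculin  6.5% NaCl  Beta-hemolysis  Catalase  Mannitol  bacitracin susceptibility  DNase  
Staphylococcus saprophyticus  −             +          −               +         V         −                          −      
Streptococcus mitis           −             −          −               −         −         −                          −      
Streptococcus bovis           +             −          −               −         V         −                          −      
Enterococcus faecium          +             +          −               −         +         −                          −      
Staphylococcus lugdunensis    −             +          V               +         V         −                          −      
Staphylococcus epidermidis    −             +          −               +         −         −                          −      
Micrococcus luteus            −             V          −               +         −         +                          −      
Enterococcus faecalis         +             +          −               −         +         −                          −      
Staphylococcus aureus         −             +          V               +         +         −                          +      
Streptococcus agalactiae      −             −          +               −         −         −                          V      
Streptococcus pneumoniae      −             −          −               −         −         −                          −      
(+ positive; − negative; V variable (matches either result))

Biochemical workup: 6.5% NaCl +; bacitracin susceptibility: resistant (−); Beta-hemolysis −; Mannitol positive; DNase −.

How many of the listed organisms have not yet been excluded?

bacitracin susceptibility −: excludes Micrococcus luteus — 10 left.
Beta-hemolysis −: excludes Streptococcus agalactiae — 9 left.
6.5% NaCl +: excludes Streptococcus mitis, Streptococcus bovis, Streptococcus pneumoniae — 6 left.
Mannitol +: excludes Staphylococcus epidermidis — 5 left.
DNase −: excludes Staphylococcus aureus — 4 left.
Still consistent: Enterococcus faecalis, Enterococcus faecium, Staphylococcus lugdunensis, Staphylococcus saprophyticus.

4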